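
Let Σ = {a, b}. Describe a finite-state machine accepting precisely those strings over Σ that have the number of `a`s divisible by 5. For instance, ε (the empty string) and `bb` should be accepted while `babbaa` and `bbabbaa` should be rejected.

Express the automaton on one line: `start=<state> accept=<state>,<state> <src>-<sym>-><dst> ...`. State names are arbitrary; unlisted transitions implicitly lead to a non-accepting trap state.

Keep the running count of `a`s modulo 5: each `a` advances along the cycle q0 → q1 → q2 → q3 → q4 → q0 while other symbols loop. Accept at q0.
A 5-state machine:
        a   b  
>* q0   q1  q0 
   q1   q2  q1 
   q2   q3  q2 
   q3   q4  q3 
   q4   q0  q4 
(> = start, * = accepting)

start=q0 accept=q0 q0-a->q1 q0-b->q0 q1-a->q2 q1-b->q1 q2-a->q3 q2-b->q2 q3-a->q4 q3-b->q3 q4-a->q0 q4-b->q4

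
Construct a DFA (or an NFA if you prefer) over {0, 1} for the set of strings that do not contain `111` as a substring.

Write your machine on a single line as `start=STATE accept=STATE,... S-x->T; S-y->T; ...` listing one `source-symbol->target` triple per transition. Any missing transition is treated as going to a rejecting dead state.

start=q0; accept=q0,q1,q2; q0-0->q0; q0-1->q1; q1-0->q0; q1-1->q2; q2-0->q0; q2-1->q3; q3-0->q3; q3-1->q3

Track partial matches of the forbidden pattern `111`. State q3 is a dead state reached once `111` has occurred; every other state accepts. q0 means no part of `111` is currently matched.
With 4 states:
        0   1  
>* q0   q0  q1 
 * q1   q0  q2 
 * q2   q0  q3 
   q3   q3  q3 
(> = start, * = accepting)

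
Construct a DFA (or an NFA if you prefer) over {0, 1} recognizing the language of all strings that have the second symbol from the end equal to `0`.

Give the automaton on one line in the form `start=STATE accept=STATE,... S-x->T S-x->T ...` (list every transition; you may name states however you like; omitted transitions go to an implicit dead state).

Because acceptance depends on a position counted from the end, the machine has to buffer the most recent 2 symbols. Make each state the string of the last up-to-2 symbols read; on input `x` shift the window left and append `x`. Accept when the buffered window has length 2 and begins with `0`.
        0   1  
>  s0   s1  s2 
   s1   s3  s4 
   s2   s5  s6 
 * s3   s3  s4 
 * s4   s5  s6 
   s5   s3  s4 
   s6   s5  s6 
(> = start, * = accepting)

start=s0 accept=s3,s4 s0-0->s1 s0-1->s2 s1-0->s3 s1-1->s4 s2-0->s5 s2-1->s6 s3-0->s3 s3-1->s4 s4-0->s5 s4-1->s6 s5-0->s3 s5-1->s4 s6-0->s5 s6-1->s6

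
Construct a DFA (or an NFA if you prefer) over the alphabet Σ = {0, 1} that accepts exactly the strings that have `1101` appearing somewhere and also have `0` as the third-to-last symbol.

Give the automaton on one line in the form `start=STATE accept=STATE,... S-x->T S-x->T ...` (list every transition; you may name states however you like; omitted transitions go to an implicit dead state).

Handle the two conditions separately and then intersect. The first has 5 states tracking whether and how much of `1101` has been seen; the second has 15 states tracking the last 3 symbols read. A product state is a pair (one from each), accepting exactly when both do. Equivalent product states are then merged.
12 states suffice.
       0  1 
>  A   A  B 
   B   A  C 
   C   D  C 
   D   A  E 
   E   F  G 
 * F   H  E 
 * G   I  J 
   H   K  L 
   I   H  E 
   J   I  J 
 * K   K  L 
 * L   F  G 
(> = start, * = accepting)

start=A accept=F,G,K,L A-0->A A-1->B B-0->A B-1->C C-0->D C-1->C D-0->A D-1->E E-0->F E-1->G F-0->H F-1->E G-0->I G-1->J H-0->K H-1->L I-0->H I-1->E J-0->I J-1->J K-0->K K-1->L L-0->F L-1->G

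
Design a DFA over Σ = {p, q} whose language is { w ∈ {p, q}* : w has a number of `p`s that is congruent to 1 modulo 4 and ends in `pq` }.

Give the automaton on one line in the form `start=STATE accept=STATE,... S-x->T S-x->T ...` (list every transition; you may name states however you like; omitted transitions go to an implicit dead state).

start=s0 accept=s3 s0-p->s1 s0-q->s0 s1-p->s2 s1-q->s3 s2-p->s4 s2-q->s2 s3-p->s2 s3-q->s5 s4-p->s0 s4-q->s4 s5-p->s2 s5-q->s5

Handle the two conditions separately and then intersect. One (4 states) tracks the count of `p`s modulo 4; the other (3 states) tracks how much of the suffix `pq` has currently been matched. Each combined state is a pair, one component from each; accept when both components accept. Equivalent product states are then merged.
6 states suffice.
        p   q  
>  s0   s1  s0 
   s1   s2  s3 
   s2   s4  s2 
 * s3   s2  s5 
   s4   s0  s4 
   s5   s2  s5 
(> = start, * = accepting)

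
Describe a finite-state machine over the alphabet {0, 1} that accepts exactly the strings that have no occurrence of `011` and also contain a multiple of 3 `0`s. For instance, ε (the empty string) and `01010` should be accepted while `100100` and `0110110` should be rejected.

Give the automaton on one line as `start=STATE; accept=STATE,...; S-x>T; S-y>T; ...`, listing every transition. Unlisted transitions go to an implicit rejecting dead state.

start=q0; accept=q0,q4,q7; q0-0>q1; q0-1>q0; q1-0>q2; q1-1>q3; q2-0>q4; q2-1>q5; q3-0>q2; q3-1>q6; q4-0>q1; q4-1>q7; q5-0>q4; q5-1>q6; q6-0>q6; q6-1>q6; q7-0>q1; q7-1>q6

Handle the two conditions separately and then intersect. The first has 4 states tracking partial matches of the forbidden pattern `011`; the second has 3 states tracking the count of `0`s modulo 3. A product state is a pair (one from each), accepting exactly when both do. Equivalent product states are then merged.
With 8 states:
        0   1  
>* q0   q1  q0 
   q1   q2  q3 
   q2   q4  q5 
   q3   q2  q6 
 * q4   q1  q7 
   q5   q4  q6 
   q6   q6  q6 
 * q7   q1  q6 
(> = start, * = accepting)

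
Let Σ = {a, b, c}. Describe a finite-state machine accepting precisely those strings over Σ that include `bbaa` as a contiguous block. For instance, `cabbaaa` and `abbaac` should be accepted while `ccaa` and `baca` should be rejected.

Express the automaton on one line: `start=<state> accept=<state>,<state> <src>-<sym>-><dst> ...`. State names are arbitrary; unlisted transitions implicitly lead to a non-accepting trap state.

start=S0 accept=S4 S0-a->S0 S0-b->S1 S0-c->S0 S1-a->S0 S1-b->S2 S1-c->S0 S2-a->S3 S2-b->S2 S2-c->S0 S3-a->S4 S3-b->S1 S3-c->S0 S4-a->S4 S4-b->S4 S4-c->S4

Track how much of `bbaa` has been matched so far: state S0 is no progress, S4 is the absorbing accept state reached once `bbaa` has occurred. Intermediate states record partial matches; on a mismatch, fall back to the longest reusable overlap.
A 5-state machine:
        a   b   c  
>  S0   S0  S1  S0 
   S1   S0  S2  S0 
   S2   S3  S2  S0 
   S3   S4  S1  S0 
 * S4   S4  S4  S4 
(> = start, * = accepting)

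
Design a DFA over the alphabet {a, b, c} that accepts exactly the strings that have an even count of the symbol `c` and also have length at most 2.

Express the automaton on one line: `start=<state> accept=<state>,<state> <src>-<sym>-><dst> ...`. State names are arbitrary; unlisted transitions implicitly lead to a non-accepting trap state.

start=q0 accept=q0,q1,q3 q0-a->q1 q0-b->q1 q0-c->q2 q1-a->q3 q1-b->q3 q1-c->q4 q2-a->q4 q2-b->q4 q2-c->q3 q3-a->q4 q3-b->q4 q3-c->q4 q4-a->q4 q4-b->q4 q4-c->q4

Build one automaton per condition and run them in lockstep. One (2 states) tracks the count of `c`s modulo 2; the other (4 states) tracks the input length, saturating at 3. Each combined state is a pair, one component from each; accept when both components accept. Minimizing collapses redundant product states.
5 states suffice.
        a   b   c  
>* q0   q1  q1  q2 
 * q1   q3  q3  q4 
   q2   q4  q4  q3 
 * q3   q4  q4  q4 
   q4   q4  q4  q4 
(> = start, * = accepting)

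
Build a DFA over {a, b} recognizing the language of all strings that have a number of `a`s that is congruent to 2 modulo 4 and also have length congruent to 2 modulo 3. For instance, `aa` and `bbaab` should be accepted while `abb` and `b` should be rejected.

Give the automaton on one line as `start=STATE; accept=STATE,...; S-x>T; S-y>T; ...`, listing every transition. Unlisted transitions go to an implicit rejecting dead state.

start=q0; accept=q3; q0-a>q1; q0-b>q2; q1-a>q3; q1-b>q4; q2-a>q4; q2-b>q5; q3-a>q6; q3-b>q7; q4-a>q7; q4-b>q8; q5-a>q8; q5-b>q0; q6-a>q2; q6-b>q9; q7-a>q9; q7-b>q10; q8-a>q10; q8-b>q1; q9-a>q5; q9-b>q11; q10-a>q11; q10-b>q3; q11-a>q0; q11-b>q6

Handle the two conditions separately and then intersect. The first has 4 states tracking the count of `a`s modulo 4; the second has 3 states tracking the input length modulo 3. A product state is a pair (one from each), accepting exactly when both do.
A 12-state machine:
          a    b  
>  q0     q1   q2 
   q1     q3   q4 
   q2     q4   q5 
 * q3     q6   q7 
   q4     q7   q8 
   q5     q8   q0 
   q6     q2   q9 
   q7     q9  q10 
   q8    q10   q1 
   q9     q5  q11 
   q10   q11   q3 
   q11    q0   q6 
(> = start, * = accepting)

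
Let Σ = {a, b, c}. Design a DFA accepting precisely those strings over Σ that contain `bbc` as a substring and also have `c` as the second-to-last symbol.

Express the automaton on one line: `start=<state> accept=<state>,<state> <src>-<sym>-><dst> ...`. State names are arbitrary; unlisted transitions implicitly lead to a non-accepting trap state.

Build one automaton per condition and run them in lockstep. The first has 4 states tracking whether and how much of `bbc` has been seen; the second has 13 states tracking the last 2 symbols read. A product state is a pair (one from each), accepting exactly when both do. Equivalent product states are then merged.
7 states suffice.
        a   b   c  
>  q0   q0  q1  q0 
   q1   q0  q2  q0 
   q2   q0  q2  q3 
   q3   q4  q4  q5 
 * q4   q6  q6  q3 
 * q5   q4  q4  q5 
   q6   q6  q6  q3 
(> = start, * = accepting)

start=q0 accept=q4,q5 q0-a->q0 q0-b->q1 q0-c->q0 q1-a->q0 q1-b->q2 q1-c->q0 q2-a->q0 q2-b->q2 q2-c->q3 q3-a->q4 q3-b->q4 q3-c->q5 q4-a->q6 q4-b->q6 q4-c->q3 q5-a->q4 q5-b->q4 q5-c->q5 q6-a->q6 q6-b->q6 q6-c->q3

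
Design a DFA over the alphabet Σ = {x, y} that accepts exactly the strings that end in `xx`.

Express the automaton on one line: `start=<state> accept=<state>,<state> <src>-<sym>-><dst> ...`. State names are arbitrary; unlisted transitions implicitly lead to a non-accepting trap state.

Let each state record the length of the longest suffix of the input read so far that is also a prefix of `xx`. S1 means the last symbol is `x`; S2 means the last 2 symbols are `xx`. Accept only at S2, where the string currently ends in `xx`.
A 3-state machine:
        x   y  
>  S0   S1  S0 
   S1   S2  S0 
 * S2   S2  S0 
(> = start, * = accepting)

start=S0 accept=S2 S0-x->S1 S0-y->S0 S1-x->S2 S1-y->S0 S2-x->S2 S2-y->S0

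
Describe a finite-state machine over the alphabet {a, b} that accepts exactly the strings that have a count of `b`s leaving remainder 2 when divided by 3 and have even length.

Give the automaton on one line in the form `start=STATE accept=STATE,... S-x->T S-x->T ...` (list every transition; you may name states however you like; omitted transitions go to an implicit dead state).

Handle the two conditions separately and then intersect. One (3 states) tracks the count of `b`s modulo 3; the other (2 states) tracks the input length modulo 2. Each combined state is a pair, one component from each; accept when both components accept.
A 6-state machine:
        a   b  
>  q0   q1  q2 
   q1   q0  q3 
   q2   q3  q4 
   q3   q2  q5 
 * q4   q5  q1 
   q5   q4  q0 
(> = start, * = accepting)

start=q0 accept=q4 q0-a->q1 q0-b->q2 q1-a->q0 q1-b->q3 q2-a->q3 q2-b->q4 q3-a->q2 q3-b->q5 q4-a->q5 q4-b->q1 q5-a->q4 q5-b->q0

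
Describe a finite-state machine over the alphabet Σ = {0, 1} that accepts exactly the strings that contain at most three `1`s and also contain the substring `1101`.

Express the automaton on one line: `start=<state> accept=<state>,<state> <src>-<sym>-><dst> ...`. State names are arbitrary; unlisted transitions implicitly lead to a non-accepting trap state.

start=q0 accept=q8 q0-0->q0 q0-1->q1 q1-0->q2 q1-1->q3 q2-0->q2 q2-1->q4 q3-0->q5 q3-1->q6 q4-0->q7 q4-1->q6 q5-0->q7 q5-1->q8 q6-0->q9 q6-1->q10 q7-0->q7 q7-1->q11 q8-0->q8 q8-1->q12 q9-0->q13 q9-1->q12 q10-0->q14 q10-1->q10 q11-0->q13 q11-1->q10 q12-0->q12 q12-1->q12 q13-0->q13 q13-1->q15 q14-0->q16 q14-1->q12 q15-0->q16 q15-1->q10 q16-0->q16 q16-1->q15

Build one automaton per condition and run them in lockstep. The first has 5 states tracking the count of `1`s, saturating at 4; the second has 5 states tracking whether and how much of `1101` has been seen. A product state is a pair (one from each), accepting exactly when both do.
With 17 states:
          0    1  
>  q0     q0   q1 
   q1     q2   q3 
   q2     q2   q4 
   q3     q5   q6 
   q4     q7   q6 
   q5     q7   q8 
   q6     q9  q10 
   q7     q7  q11 
 * q8     q8  q12 
   q9    q13  q12 
   q10   q14  q10 
   q11   q13  q10 
   q12   q12  q12 
   q13   q13  q15 
   q14   q16  q12 
   q15   q16  q10 
   q16   q16  q15 
(> = start, * = accepting)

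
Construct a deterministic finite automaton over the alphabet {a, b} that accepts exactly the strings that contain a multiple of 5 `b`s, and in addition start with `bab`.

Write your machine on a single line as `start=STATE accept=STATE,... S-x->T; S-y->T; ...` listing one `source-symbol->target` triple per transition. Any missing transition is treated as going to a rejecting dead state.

Handle the two conditions separately and then intersect. The first has 5 states tracking the count of `b`s modulo 5; the second has 5 states tracking whether the input so far still matches the prefix `bab`. A product state is a pair (one from each), accepting exactly when both do. Equivalent product states are then merged.
A 9-state machine:
        a   b  
>  q0   q1  q2 
   q1   q1  q1 
   q2   q3  q1 
   q3   q1  q4 
   q4   q4  q5 
   q5   q5  q6 
   q6   q6  q7 
 * q7   q7  q8 
   q8   q8  q4 
(> = start, * = accepting)

start=q0; accept=q7; q0-a->q1; q0-b->q2; q1-a->q1; q1-b->q1; q2-a->q3; q2-b->q1; q3-a->q1; q3-b->q4; q4-a->q4; q4-b->q5; q5-a->q5; q5-b->q6; q6-a->q6; q6-b->q7; q7-a->q7; q7-b->q8; q8-a->q8; q8-b->q4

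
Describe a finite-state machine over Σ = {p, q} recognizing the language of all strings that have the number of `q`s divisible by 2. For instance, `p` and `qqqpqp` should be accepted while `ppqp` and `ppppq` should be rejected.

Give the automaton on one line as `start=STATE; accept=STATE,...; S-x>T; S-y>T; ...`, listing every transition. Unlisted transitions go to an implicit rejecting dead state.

Keep the running count of `q`s modulo 2: each `q` advances along the cycle S0 → S1 → S0 while other symbols loop. Accept at S0.
With 2 states:
        p   q  
>* S0   S0  S1 
   S1   S1  S0 
(> = start, * = accepting)

start=S0; accept=S0; S0-p>S0; S0-q>S1; S1-p>S1; S1-q>S0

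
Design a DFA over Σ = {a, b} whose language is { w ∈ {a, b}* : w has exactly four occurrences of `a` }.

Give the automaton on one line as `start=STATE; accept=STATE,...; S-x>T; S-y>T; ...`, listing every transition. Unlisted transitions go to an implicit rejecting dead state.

Only the number of `a`s matters, and only up to 5. Make a chain q0 → q1 → q2 → q3 → q4 → q5 advanced by each `a` (with q5 absorbing); every other symbol self-loops. The accepting set is {q4}.
With 6 states:
        a   b  
>  q0   q1  q0 
   q1   q2  q1 
   q2   q3  q2 
   q3   q4  q3 
 * q4   q5  q4 
   q5   q5  q5 
(> = start, * = accepting)

start=q0; accept=q4; q0-a>q1; q0-b>q0; q1-a>q2; q1-b>q1; q2-a>q3; q2-b>q2; q3-a>q4; q3-b>q3; q4-a>q5; q4-b>q4; q5-a>q5; q5-b>q5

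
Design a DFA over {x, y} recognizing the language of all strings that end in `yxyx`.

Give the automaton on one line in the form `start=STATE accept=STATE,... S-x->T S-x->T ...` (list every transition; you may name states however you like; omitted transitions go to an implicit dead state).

start=s0 accept=s4 s0-x->s0 s0-y->s1 s1-x->s2 s1-y->s1 s2-x->s0 s2-y->s3 s3-x->s4 s3-y->s1 s4-x->s0 s4-y->s3

Remember how much of `yxyx` the current input suffix matches. State s0 means no match yet; s1 means the last symbol is `y`; s2 means the last 2 symbols are `yx`; s3 means the last 3 symbols are `yxy`; s4 means the last 4 symbols are `yxyx`. Only s4 accepts. On a mismatch, fall back to the longest proper suffix that is still a prefix of `yxyx`.
5 states suffice.
        x   y  
>  s0   s0  s1 
   s1   s2  s1 
   s2   s0  s3 
   s3   s4  s1 
 * s4   s0  s3 
(> = start, * = accepting)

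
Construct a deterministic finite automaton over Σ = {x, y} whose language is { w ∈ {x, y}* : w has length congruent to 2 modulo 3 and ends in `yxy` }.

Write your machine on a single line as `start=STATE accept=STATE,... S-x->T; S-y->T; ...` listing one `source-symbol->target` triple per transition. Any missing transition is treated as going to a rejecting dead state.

start=q0; accept=q5; q0-x->q1; q0-y->q1; q1-x->q2; q1-y->q2; q2-x->q0; q2-y->q3; q3-x->q4; q3-y->q1; q4-x->q2; q4-y->q5; q5-x->q0; q5-y->q3

Build one automaton per condition and run them in lockstep. One (3 states) tracks the input length modulo 3; the other (4 states) tracks how much of the suffix `yxy` has currently been matched. Each combined state is a pair, one component from each; accept when both components accept. Equivalent product states are then merged.
With 6 states:
        x   y  
>  q0   q1  q1 
   q1   q2  q2 
   q2   q0  q3 
   q3   q4  q1 
   q4   q2  q5 
 * q5   q0  q3 
(> = start, * = accepting)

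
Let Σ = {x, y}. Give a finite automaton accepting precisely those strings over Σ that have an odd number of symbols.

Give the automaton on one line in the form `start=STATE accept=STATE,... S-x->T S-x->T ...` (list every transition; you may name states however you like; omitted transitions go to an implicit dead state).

Count input length modulo 2: every symbol advances one step around the cycle S0 → S1 → S0. Accept at S1.
With 2 states:
        x   y  
>  S0   S1  S1 
 * S1   S0  S0 
(> = start, * = accepting)

start=S0 accept=S1 S0-x->S1 S0-y->S1 S1-x->S0 S1-y->S0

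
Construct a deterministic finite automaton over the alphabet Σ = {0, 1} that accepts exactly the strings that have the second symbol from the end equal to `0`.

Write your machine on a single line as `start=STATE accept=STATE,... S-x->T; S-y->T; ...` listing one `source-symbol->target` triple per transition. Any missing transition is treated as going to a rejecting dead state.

start=q0; accept=q3,q4; q0-0->q1; q0-1->q2; q1-0->q3; q1-1->q4; q2-0->q5; q2-1->q6; q3-0->q3; q3-1->q4; q4-0->q5; q4-1->q6; q5-0->q3; q5-1->q4; q6-0->q5; q6-1->q6

Because acceptance depends on a position counted from the end, the machine has to buffer the most recent 2 symbols. Make each state the string of the last up-to-2 symbols read; on input `x` shift the window left and append `x`. Accept when the buffered window has length 2 and begins with `0`.
A 7-state machine:
        0   1  
>  q0   q1  q2 
   q1   q3  q4 
   q2   q5  q6 
 * q3   q3  q4 
 * q4   q5  q6 
   q5   q3  q4 
   q6   q5  q6 
(> = start, * = accepting)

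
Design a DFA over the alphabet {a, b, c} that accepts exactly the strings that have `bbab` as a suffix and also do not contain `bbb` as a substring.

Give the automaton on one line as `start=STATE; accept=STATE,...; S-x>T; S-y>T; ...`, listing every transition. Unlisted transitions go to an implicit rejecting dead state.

Run two small machines in parallel and take their product. The first has 5 states tracking how much of the suffix `bbab` has currently been matched; the second has 4 states tracking partial matches of the forbidden pattern `bbb`. A product state is a pair (one from each), accepting exactly when both do.
        a   b   c  
>  q0   q0  q1  q0 
   q1   q0  q2  q0 
   q2   q3  q4  q0 
   q3   q0  q5  q0 
   q4   q6  q4  q7 
 * q5   q0  q2  q0 
   q6   q7  q8  q7 
   q7   q7  q9  q7 
   q8   q7  q4  q7 
   q9   q7  q4  q7 
(> = start, * = accepting)

start=q0; accept=q5; q0-a>q0; q0-b>q1; q0-c>q0; q1-a>q0; q1-b>q2; q1-c>q0; q2-a>q3; q2-b>q4; q2-c>q0; q3-a>q0; q3-b>q5; q3-c>q0; q4-a>q6; q4-b>q4; q4-c>q7; q5-a>q0; q5-b>q2; q5-c>q0; q6-a>q7; q6-b>q8; q6-c>q7; q7-a>q7; q7-b>q9; q7-c>q7; q8-a>q7; q8-b>q4; q8-c>q7; q9-a>q7; q9-b>q4; q9-c>q7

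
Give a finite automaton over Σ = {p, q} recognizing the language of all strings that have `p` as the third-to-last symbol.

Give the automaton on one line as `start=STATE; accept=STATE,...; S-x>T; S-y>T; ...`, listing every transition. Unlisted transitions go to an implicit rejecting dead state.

start=s0; accept=s7,s8,s9,s10; s0-p>s1; s0-q>s2; s1-p>s3; s1-q>s4; s2-p>s5; s2-q>s6; s3-p>s7; s3-q>s8; s4-p>s9; s4-q>s10; s5-p>s11; s5-q>s12; s6-p>s13; s6-q>s14; s7-p>s7; s7-q>s8; s8-p>s9; s8-q>s10; s9-p>s11; s9-q>s12; s10-p>s13; s10-q>s14; s11-p>s7; s11-q>s8; s12-p>s9; s12-q>s10; s13-p>s11; s13-q>s12; s14-p>s13; s14-q>s14

Because acceptance depends on a position counted from the end, the machine has to buffer the most recent 3 symbols. Make each state the string of the last up-to-3 symbols read; on input `x` shift the window left and append `x`. Accept when the buffered window has length 3 and begins with `p`.
A 15-state machine:
          p    q  
>  s0     s1   s2 
   s1     s3   s4 
   s2     s5   s6 
   s3     s7   s8 
   s4     s9  s10 
   s5    s11  s12 
   s6    s13  s14 
 * s7     s7   s8 
 * s8     s9  s10 
 * s9    s11  s12 
 * s10   s13  s14 
   s11    s7   s8 
   s12    s9  s10 
   s13   s11  s12 
   s14   s13  s14 
(> = start, * = accepting)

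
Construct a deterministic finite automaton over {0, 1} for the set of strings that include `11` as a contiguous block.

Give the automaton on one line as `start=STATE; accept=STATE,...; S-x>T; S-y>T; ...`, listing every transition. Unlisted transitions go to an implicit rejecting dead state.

States A..B record the length of the longest prefix of `11` that matches the current input suffix. Reaching C means `11` has been seen, and we stay there forever. Accept from C.
       0  1 
>  A   A  B 
   B   A  C 
 * C   C  C 
(> = start, * = accepting)

start=A; accept=C; A-0>A; A-1>B; B-0>A; B-1>C; C-0>C; C-1>C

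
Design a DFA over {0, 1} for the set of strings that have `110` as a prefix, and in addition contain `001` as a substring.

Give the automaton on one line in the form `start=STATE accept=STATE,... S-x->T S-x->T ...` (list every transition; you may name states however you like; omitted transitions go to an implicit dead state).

Handle the two conditions separately and then intersect. The first has 5 states tracking whether the input so far still matches the prefix `110`; the second has 4 states tracking whether and how much of `001` has been seen. A product state is a pair (one from each), accepting exactly when both do.
          0    1  
>  S0     S1   S2 
   S1     S3   S4 
   S2     S1   S5 
   S3     S3   S6 
   S4     S1   S4 
   S5     S7   S4 
   S6     S6   S6 
   S7     S8   S9 
   S8     S8  S10 
   S9     S7   S9 
 * S10   S10  S10 
(> = start, * = accepting)

start=S0 accept=S10 S0-0->S1 S0-1->S2 S1-0->S3 S1-1->S4 S2-0->S1 S2-1->S5 S3-0->S3 S3-1->S6 S4-0->S1 S4-1->S4 S5-0->S7 S5-1->S4 S6-0->S6 S6-1->S6 S7-0->S8 S7-1->S9 S8-0->S8 S8-1->S10 S9-0->S7 S9-1->S9 S10-0->S10 S10-1->S10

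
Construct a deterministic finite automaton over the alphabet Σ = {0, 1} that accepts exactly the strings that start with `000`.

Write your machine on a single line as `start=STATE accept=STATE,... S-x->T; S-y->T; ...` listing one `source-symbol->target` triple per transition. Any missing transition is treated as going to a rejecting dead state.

start=q0; accept=q3; q0-0->q1; q0-1->q4; q1-0->q2; q1-1->q4; q2-0->q3; q2-1->q4; q3-0->q3; q3-1->q3; q4-0->q4; q4-1->q4

Check the first 3 symbols one by one: q0 through q2 record how many have matched `000` so far; any wrong symbol goes to the dead state q4. After all 3 match we enter the accepting sink q3.
A 5-state machine:
        0   1  
>  q0   q1  q4 
   q1   q2  q4 
   q2   q3  q4 
 * q3   q3  q3 
   q4   q4  q4 
(> = start, * = accepting)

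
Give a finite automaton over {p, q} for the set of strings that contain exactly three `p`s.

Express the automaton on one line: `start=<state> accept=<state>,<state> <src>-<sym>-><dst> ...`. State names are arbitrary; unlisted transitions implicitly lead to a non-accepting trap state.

start=s0 accept=s3 s0-p->s1 s0-q->s0 s1-p->s2 s1-q->s1 s2-p->s3 s2-q->s2 s3-p->s4 s3-q->s3 s4-p->s4 s4-q->s4

Only the number of `p`s matters, and only up to 4. Make a chain s0 → s1 → s2 → s3 → s4 advanced by each `p` (with s4 absorbing); every other symbol self-loops. The accepting set is {s3}.
A 5-state machine:
        p   q  
>  s0   s1  s0 
   s1   s2  s1 
   s2   s3  s2 
 * s3   s4  s3 
   s4   s4  s4 
(> = start, * = accepting)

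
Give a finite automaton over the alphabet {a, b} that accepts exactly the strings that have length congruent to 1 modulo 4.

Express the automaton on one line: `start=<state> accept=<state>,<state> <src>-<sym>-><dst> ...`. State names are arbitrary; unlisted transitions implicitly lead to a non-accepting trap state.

start=q0 accept=q1 q0-a->q1 q0-b->q1 q1-a->q2 q1-b->q2 q2-a->q3 q2-b->q3 q3-a->q0 q3-b->q0

Only the length mod 4 matters, so use a 4-cycle: from any state, every input symbol moves to the next state, wrapping q3 back to q0. Mark q1 accepting.
With 4 states:
        a   b  
>  q0   q1  q1 
 * q1   q2  q2 
   q2   q3  q3 
   q3   q0  q0 
(> = start, * = accepting)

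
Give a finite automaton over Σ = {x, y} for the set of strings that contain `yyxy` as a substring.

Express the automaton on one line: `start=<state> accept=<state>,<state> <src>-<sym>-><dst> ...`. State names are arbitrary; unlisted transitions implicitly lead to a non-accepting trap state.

start=q0 accept=q4 q0-x->q0 q0-y->q1 q1-x->q0 q1-y->q2 q2-x->q3 q2-y->q2 q3-x->q0 q3-y->q4 q4-x->q4 q4-y->q4

Track how much of `yyxy` has been matched so far: state q0 is no progress, q4 is the absorbing accept state reached once `yyxy` has occurred. Intermediate states record partial matches; on a mismatch, fall back to the longest reusable overlap.
A 5-state machine:
        x   y  
>  q0   q0  q1 
   q1   q0  q2 
   q2   q3  q2 
   q3   q0  q4 
 * q4   q4  q4 
(> = start, * = accepting)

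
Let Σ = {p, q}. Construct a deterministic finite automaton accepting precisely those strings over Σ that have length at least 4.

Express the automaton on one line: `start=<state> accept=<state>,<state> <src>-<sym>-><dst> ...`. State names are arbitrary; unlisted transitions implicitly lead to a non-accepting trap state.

start=S0 accept=S4,S5 S0-p->S1 S0-q->S1 S1-p->S2 S1-q->S2 S2-p->S3 S2-q->S3 S3-p->S4 S3-q->S4 S4-p->S5 S4-q->S5 S5-p->S5 S5-q->S5

Count input length up to 5: every symbol moves from S0 toward S5, which means 'more than 4' and absorbs. Accept from {S4, S5}.
6 states suffice.
        p   q  
>  S0   S1  S1 
   S1   S2  S2 
   S2   S3  S3 
   S3   S4  S4 
 * S4   S5  S5 
 * S5   S5  S5 
(> = start, * = accepting)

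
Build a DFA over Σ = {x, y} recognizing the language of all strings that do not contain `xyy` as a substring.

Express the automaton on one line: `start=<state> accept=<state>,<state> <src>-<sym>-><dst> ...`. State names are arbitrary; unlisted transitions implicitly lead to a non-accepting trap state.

start=S0 accept=S0,S1,S2 S0-x->S1 S0-y->S0 S1-x->S1 S1-y->S2 S2-x->S1 S2-y->S3 S3-x->S3 S3-y->S3

Track partial matches of the forbidden pattern `xyy`. State S3 is a dead state reached once `xyy` has occurred; every other state accepts. S0 means no part of `xyy` is currently matched.
        x   y  
>* S0   S1  S0 
 * S1   S1  S2 
 * S2   S1  S3 
   S3   S3  S3 
(> = start, * = accepting)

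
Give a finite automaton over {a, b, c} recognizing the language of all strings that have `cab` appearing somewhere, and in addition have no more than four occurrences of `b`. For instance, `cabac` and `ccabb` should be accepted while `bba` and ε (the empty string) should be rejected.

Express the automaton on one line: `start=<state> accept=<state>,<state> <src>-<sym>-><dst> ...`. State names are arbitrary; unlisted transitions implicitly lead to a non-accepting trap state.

start=s0 accept=s9,s13,s15,s16 s0-a->s0 s0-b->s1 s0-c->s2 s1-a->s1 s1-b->s3 s1-c->s4 s2-a->s5 s2-b->s1 s2-c->s2 s3-a->s3 s3-b->s6 s3-c->s7 s4-a->s8 s4-b->s3 s4-c->s4 s5-a->s0 s5-b->s9 s5-c->s2 s6-a->s6 s6-b->s10 s6-c->s11 s7-a->s12 s7-b->s6 s7-c->s7 s8-a->s1 s8-b->s13 s8-c->s4 s9-a->s9 s9-b->s13 s9-c->s9 s10-a->s10 s10-b->s10 s10-c->s10 s11-a->s14 s11-b->s10 s11-c->s11 s12-a->s3 s12-b->s15 s12-c->s7 s13-a->s13 s13-b->s15 s13-c->s13 s14-a->s6 s14-b->s16 s14-c->s11 s15-a->s15 s15-b->s16 s15-c->s15 s16-a->s16 s16-b->s10 s16-c->s16

Run two small machines in parallel and take their product. The first has 4 states tracking whether and how much of `cab` has been seen; the second has 6 states tracking the count of `b`s, saturating at 5. A product state is a pair (one from each), accepting exactly when both do. Minimizing collapses redundant product states.
With 17 states:
          a    b    c  
>  s0     s0   s1   s2 
   s1     s1   s3   s4 
   s2     s5   s1   s2 
   s3     s3   s6   s7 
   s4     s8   s3   s4 
   s5     s0   s9   s2 
   s6     s6  s10  s11 
   s7    s12   s6   s7 
   s8     s1  s13   s4 
 * s9     s9  s13   s9 
   s10   s10  s10  s10 
   s11   s14  s10  s11 
   s12    s3  s15   s7 
 * s13   s13  s15  s13 
   s14    s6  s16  s11 
 * s15   s15  s16  s15 
 * s16   s16  s10  s16 
(> = start, * = accepting)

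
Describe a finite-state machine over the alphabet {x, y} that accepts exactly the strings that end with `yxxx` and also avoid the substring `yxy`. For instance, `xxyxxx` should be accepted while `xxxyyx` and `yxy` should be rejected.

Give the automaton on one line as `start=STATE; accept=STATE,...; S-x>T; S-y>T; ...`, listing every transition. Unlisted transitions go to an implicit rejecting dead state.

Build one automaton per condition and run them in lockstep. One (5 states) tracks how much of the suffix `yxxx` has currently been matched; the other (4 states) tracks partial matches of the forbidden pattern `yxy`. Each combined state is a pair, one component from each; accept when both components accept. Equivalent product states are then merged.
A 6-state machine:
        x   y  
>  q0   q0  q1 
   q1   q2  q1 
   q2   q3  q4 
   q3   q5  q1 
   q4   q4  q4 
 * q5   q0  q1 
(> = start, * = accepting)

start=q0; accept=q5; q0-x>q0; q0-y>q1; q1-x>q2; q1-y>q1; q2-x>q3; q2-y>q4; q3-x>q5; q3-y>q1; q4-x>q4; q4-y>q4; q5-x>q0; q5-y>q1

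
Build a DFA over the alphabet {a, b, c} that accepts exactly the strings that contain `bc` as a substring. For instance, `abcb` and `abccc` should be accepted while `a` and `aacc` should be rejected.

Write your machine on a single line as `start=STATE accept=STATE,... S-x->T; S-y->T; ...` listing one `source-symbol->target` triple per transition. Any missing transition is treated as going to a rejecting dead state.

start=S0; accept=S2; S0-a->S0; S0-b->S1; S0-c->S0; S1-a->S0; S1-b->S1; S1-c->S2; S2-a->S2; S2-b->S2; S2-c->S2

Track how much of `bc` has been matched so far: state S0 is no progress, S2 is the absorbing accept state reached once `bc` has occurred. Intermediate states record partial matches; on a mismatch, fall back to the longest reusable overlap.
3 states suffice.
        a   b   c  
>  S0   S0  S1  S0 
   S1   S0  S1  S2 
 * S2   S2  S2  S2 
(> = start, * = accepting)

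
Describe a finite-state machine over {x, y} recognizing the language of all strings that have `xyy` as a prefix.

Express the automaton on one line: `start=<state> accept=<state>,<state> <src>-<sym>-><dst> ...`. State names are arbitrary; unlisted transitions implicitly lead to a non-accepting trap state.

start=A accept=D A-x->B A-y->E B-x->E B-y->C C-x->E C-y->D D-x->D D-y->D E-x->E E-y->E

Walk along `xyy` while the input agrees: from A take `x` to B, and so on. Any deviation drops to the rejecting sink E. Once D is reached the prefix is confirmed and every continuation is accepted.
With 5 states:
       x  y 
>  A   B  E 
   B   E  C 
   C   E  D 
 * D   D  D 
   E   E  E 
(> = start, * = accepting)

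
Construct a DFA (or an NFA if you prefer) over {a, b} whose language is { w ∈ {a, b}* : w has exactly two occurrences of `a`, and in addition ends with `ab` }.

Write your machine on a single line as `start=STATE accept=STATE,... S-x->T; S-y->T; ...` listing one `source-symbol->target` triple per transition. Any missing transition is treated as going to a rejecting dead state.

Run two small machines in parallel and take their product. The first has 4 states tracking the count of `a`s, saturating at 3; the second has 3 states tracking how much of the suffix `ab` has currently been matched. A product state is a pair (one from each), accepting exactly when both do.
10 states suffice.
        a   b  
>  S0   S1  S0 
   S1   S2  S3 
   S2   S4  S5 
   S3   S2  S6 
   S4   S4  S7 
 * S5   S4  S8 
   S6   S2  S6 
   S7   S4  S9 
   S8   S4  S8 
   S9   S4  S9 
(> = start, * = accepting)

start=S0; accept=S5; S0-a->S1; S0-b->S0; S1-a->S2; S1-b->S3; S2-a->S4; S2-b->S5; S3-a->S2; S3-b->S6; S4-a->S4; S4-b->S7; S5-a->S4; S5-b->S8; S6-a->S2; S6-b->S6; S7-a->S4; S7-b->S9; S8-a->S4; S8-b->S8; S9-a->S4; S9-b->S9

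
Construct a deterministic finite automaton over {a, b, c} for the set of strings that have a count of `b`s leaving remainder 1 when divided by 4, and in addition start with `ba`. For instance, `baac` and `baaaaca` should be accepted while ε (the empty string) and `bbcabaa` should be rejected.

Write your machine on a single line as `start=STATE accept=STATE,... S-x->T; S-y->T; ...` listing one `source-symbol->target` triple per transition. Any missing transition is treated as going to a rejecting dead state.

start=q0; accept=q3; q0-a->q1; q0-b->q2; q0-c->q1; q1-a->q1; q1-b->q1; q1-c->q1; q2-a->q3; q2-b->q1; q2-c->q1; q3-a->q3; q3-b->q4; q3-c->q3; q4-a->q4; q4-b->q5; q4-c->q4; q5-a->q5; q5-b->q6; q5-c->q5; q6-a->q6; q6-b->q3; q6-c->q6

Build one automaton per condition and run them in lockstep. The first has 4 states tracking the count of `b`s modulo 4; the second has 4 states tracking whether the input so far still matches the prefix `ba`. A product state is a pair (one from each), accepting exactly when both do. Equivalent product states are then merged.
        a   b   c  
>  q0   q1  q2  q1 
   q1   q1  q1  q1 
   q2   q3  q1  q1 
 * q3   q3  q4  q3 
   q4   q4  q5  q4 
   q5   q5  q6  q5 
   q6   q6  q3  q6 
(> = start, * = accepting)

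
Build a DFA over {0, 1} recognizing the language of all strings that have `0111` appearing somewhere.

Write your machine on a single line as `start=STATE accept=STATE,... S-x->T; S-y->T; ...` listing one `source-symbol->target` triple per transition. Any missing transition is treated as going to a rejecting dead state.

States q0..q3 record the length of the longest prefix of `0111` that matches the current input suffix. Reaching q4 means `0111` has been seen, and we stay there forever. Accept from q4.
        0   1  
>  q0   q1  q0 
   q1   q1  q2 
   q2   q1  q3 
   q3   q1  q4 
 * q4   q4  q4 
(> = start, * = accepting)

start=q0; accept=q4; q0-0->q1; q0-1->q0; q1-0->q1; q1-1->q2; q2-0->q1; q2-1->q3; q3-0->q1; q3-1->q4; q4-0->q4; q4-1->q4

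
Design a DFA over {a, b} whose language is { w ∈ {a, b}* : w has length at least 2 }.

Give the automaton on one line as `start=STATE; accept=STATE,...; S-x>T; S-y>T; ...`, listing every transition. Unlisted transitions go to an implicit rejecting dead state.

start=s0; accept=s2,s3; s0-a>s1; s0-b>s1; s1-a>s2; s1-b>s2; s2-a>s3; s2-b>s3; s3-a>s3; s3-b>s3

We only need to distinguish lengths 0, 1, …, 2, and '>2'. Chain s0 → s1 → s2 → s3 on every symbol, with s3 looping. Accepting states: {s2, s3}.
With 4 states:
        a   b  
>  s0   s1  s1 
   s1   s2  s2 
 * s2   s3  s3 
 * s3   s3  s3 
(> = start, * = accepting)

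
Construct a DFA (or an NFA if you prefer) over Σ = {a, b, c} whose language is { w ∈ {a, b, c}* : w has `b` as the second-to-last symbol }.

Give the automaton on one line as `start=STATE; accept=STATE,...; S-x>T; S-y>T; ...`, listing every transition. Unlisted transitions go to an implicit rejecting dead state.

A DFA must remember the last 2 symbols (since which symbol is second-to-last isn't known until the input ends). Use one state per possible window of the last ≤2 symbols; accept from those whose window starts with `b`.
With 13 states:
          a    b    c  
>  q0     q1   q2   q3 
   q1     q4   q5   q6 
   q2     q7   q8   q9 
   q3    q10  q11  q12 
   q4     q4   q5   q6 
   q5     q7   q8   q9 
   q6    q10  q11  q12 
 * q7     q4   q5   q6 
 * q8     q7   q8   q9 
 * q9    q10  q11  q12 
   q10    q4   q5   q6 
   q11    q7   q8   q9 
   q12   q10  q11  q12 
(> = start, * = accepting)

start=q0; accept=q7,q8,q9; q0-a>q1; q0-b>q2; q0-c>q3; q1-a>q4; q1-b>q5; q1-c>q6; q2-a>q7; q2-b>q8; q2-c>q9; q3-a>q10; q3-b>q11; q3-c>q12; q4-a>q4; q4-b>q5; q4-c>q6; q5-a>q7; q5-b>q8; q5-c>q9; q6-a>q10; q6-b>q11; q6-c>q12; q7-a>q4; q7-b>q5; q7-c>q6; q8-a>q7; q8-b>q8; q8-c>q9; q9-a>q10; q9-b>q11; q9-c>q12; q10-a>q4; q10-b>q5; q10-c>q6; q11-a>q7; q11-b>q8; q11-c>q9; q12-a>q10; q12-b>q11; q12-c>q12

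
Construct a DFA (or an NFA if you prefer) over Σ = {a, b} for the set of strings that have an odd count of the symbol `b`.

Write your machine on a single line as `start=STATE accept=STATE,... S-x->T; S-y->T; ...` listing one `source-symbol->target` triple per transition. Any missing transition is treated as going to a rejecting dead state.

start=s0; accept=s1; s0-a->s0; s0-b->s1; s1-a->s1; s1-b->s0

The only thing that matters is how many `b`s have appeared, reduced mod 2. Use one state per residue: s0 for 0, …, s1 for 1. Reading `b` moves to the next residue; anything else stays put. s1 is accepting.
A 2-state machine:
        a   b  
>  s0   s0  s1 
 * s1   s1  s0 
(> = start, * = accepting)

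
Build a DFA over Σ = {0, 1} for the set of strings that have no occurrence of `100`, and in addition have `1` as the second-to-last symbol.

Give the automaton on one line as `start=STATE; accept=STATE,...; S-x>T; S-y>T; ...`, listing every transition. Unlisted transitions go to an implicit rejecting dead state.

Run two small machines in parallel and take their product. The first has 4 states tracking partial matches of the forbidden pattern `100`; the second has 7 states tracking the last 2 symbols read. A product state is a pair (one from each), accepting exactly when both do.
An 11-state machine:
          0    1  
>  S0     S1   S2 
   S1     S3   S4 
   S2     S5   S6 
   S3     S3   S4 
   S4     S5   S6 
 * S5     S7   S4 
 * S6     S5   S6 
   S7     S7   S8 
   S8     S9  S10 
   S9     S7   S8 
   S10    S9  S10 
(> = start, * = accepting)

start=S0; accept=S5,S6; S0-0>S1; S0-1>S2; S1-0>S3; S1-1>S4; S2-0>S5; S2-1>S6; S3-0>S3; S3-1>S4; S4-0>S5; S4-1>S6; S5-0>S7; S5-1>S4; S6-0>S5; S6-1>S6; S7-0>S7; S7-1>S8; S8-0>S9; S8-1>S10; S9-0>S7; S9-1>S8; S10-0>S9; S10-1>S10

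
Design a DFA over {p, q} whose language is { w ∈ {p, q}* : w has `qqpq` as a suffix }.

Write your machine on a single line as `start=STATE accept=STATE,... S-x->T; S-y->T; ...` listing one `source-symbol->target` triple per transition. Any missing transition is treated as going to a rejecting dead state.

Remember how much of `qqpq` the current input suffix matches. State S0 means no match yet; S1 means the last symbol is `q`; S2 means the last 2 symbols are `qq`; S3 means the last 3 symbols are `qqp`; S4 means the last 4 symbols are `qqpq`. Only S4 accepts. On a mismatch, fall back to the longest proper suffix that is still a prefix of `qqpq`.
With 5 states:
        p   q  
>  S0   S0  S1 
   S1   S0  S2 
   S2   S3  S2 
   S3   S0  S4 
 * S4   S0  S2 
(> = start, * = accepting)

start=S0; accept=S4; S0-p->S0; S0-q->S1; S1-p->S0; S1-q->S2; S2-p->S3; S2-q->S2; S3-p->S0; S3-q->S4; S4-p->S0; S4-q->S2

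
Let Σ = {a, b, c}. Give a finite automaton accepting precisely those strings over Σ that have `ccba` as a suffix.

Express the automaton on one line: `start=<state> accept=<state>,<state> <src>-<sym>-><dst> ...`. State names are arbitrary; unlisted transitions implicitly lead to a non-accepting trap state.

start=q0 accept=q4 q0-a->q0 q0-b->q0 q0-c->q1 q1-a->q0 q1-b->q0 q1-c->q2 q2-a->q0 q2-b->q3 q2-c->q2 q3-a->q4 q3-b->q0 q3-c->q1 q4-a->q0 q4-b->q0 q4-c->q1

Let each state record the length of the longest suffix of the input read so far that is also a prefix of `ccba`. q1 means the last symbol is `c`; q2 means the last 2 symbols are `cc`; q3 means the last 3 symbols are `ccb`; q4 means the last 4 symbols are `ccba`. Accept only at q4, where the string currently ends in `ccba`.
With 5 states:
        a   b   c  
>  q0   q0  q0  q1 
   q1   q0  q0  q2 
   q2   q0  q3  q2 
   q3   q4  q0  q1 
 * q4   q0  q0  q1 
(> = start, * = accepting)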